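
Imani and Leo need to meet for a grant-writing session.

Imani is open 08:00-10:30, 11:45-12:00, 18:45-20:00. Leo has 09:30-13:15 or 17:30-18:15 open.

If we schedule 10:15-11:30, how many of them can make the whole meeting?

Leo can make the full 10:15-11:30 slot — that's 1.

1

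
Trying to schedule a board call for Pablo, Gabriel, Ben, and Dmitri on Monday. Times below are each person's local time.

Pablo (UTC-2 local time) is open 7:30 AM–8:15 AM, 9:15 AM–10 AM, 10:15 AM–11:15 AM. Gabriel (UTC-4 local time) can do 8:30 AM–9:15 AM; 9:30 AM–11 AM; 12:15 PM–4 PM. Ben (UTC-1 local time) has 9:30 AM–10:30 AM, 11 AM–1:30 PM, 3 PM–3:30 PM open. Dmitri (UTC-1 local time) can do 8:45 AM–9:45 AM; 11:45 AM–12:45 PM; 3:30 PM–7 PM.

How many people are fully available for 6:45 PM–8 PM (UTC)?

2

Pablo in UTC: 09:30-10:15, 11:15-12:00, 12:15-13:15 (add 2h to convert from UTC-2).
Gabriel in UTC: 12:30-13:15, 13:30-15:00, 16:15-20:00 (add 4h to convert from UTC-4).
Ben in UTC: 10:30-11:30, 12:00-14:30, 16:00-16:30 (add 1h to convert from UTC-1).
Dmitri in UTC: 09:45-10:45, 12:45-13:45, 16:30-20:00 (add 1h to convert from UTC-1).
Gabriel and Dmitri can make the full 18:45-20:00 slot — that's 2.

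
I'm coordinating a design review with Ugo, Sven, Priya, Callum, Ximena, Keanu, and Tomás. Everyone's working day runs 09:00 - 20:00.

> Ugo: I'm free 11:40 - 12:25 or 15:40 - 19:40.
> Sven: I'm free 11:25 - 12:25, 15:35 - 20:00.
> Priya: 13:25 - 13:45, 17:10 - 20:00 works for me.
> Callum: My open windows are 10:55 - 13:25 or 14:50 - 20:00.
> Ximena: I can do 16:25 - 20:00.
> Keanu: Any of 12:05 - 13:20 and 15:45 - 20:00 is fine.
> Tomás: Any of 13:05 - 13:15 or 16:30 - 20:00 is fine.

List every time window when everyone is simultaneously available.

17:10-19:40

Ugo ∩ Sven: 11:40-12:25, 15:40-19:40.
Ugo ∩ Sven ∩ Priya: 17:10-19:40.
Ugo ∩ Sven ∩ Priya ∩ Callum: 17:10-19:40.
Ugo ∩ Sven ∩ Priya ∩ Callum ∩ Ximena: 17:10-19:40.
Ugo ∩ Sven ∩ Priya ∩ Callum ∩ Ximena ∩ Keanu: 17:10-19:40.
Ugo ∩ Sven ∩ Priya ∩ Callum ∩ Ximena ∩ Keanu ∩ Tomás: 17:10-19:40.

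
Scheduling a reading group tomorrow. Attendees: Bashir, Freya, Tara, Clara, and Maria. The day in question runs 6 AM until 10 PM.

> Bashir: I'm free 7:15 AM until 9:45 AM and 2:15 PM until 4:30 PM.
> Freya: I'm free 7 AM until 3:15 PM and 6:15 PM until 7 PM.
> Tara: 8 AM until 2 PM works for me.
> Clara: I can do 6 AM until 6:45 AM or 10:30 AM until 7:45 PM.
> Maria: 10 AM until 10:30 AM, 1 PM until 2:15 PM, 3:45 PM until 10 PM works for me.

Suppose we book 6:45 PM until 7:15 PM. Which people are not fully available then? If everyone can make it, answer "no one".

Bashir: not fully free for 18:45-19:15. Freya: not fully free for 18:45-19:15. Tara: not fully free for 18:45-19:15. Clara: free for 18:45-19:15. Maria: free for 18:45-19:15.

Bashir, Freya, Tara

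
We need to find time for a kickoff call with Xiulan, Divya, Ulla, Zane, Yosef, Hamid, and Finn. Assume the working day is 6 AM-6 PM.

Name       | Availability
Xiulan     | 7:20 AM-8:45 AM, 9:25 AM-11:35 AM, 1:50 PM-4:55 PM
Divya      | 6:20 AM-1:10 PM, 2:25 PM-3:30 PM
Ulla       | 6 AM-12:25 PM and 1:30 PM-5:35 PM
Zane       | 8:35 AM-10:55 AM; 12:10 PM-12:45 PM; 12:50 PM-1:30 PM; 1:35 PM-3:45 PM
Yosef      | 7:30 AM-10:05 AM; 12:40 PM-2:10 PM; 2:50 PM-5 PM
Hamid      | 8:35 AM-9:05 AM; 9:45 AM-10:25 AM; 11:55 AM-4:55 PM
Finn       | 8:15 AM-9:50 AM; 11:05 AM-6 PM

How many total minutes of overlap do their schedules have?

55

Xiulan ∩ Divya: 07:20-08:45, 09:25-11:35, 14:25-15:30.
Xiulan ∩ Divya ∩ Ulla: 07:20-08:45, 09:25-11:35, 14:25-15:30.
Xiulan ∩ Divya ∩ Ulla ∩ Zane: 08:35-08:45, 09:25-10:55, 14:25-15:30.
Xiulan ∩ Divya ∩ Ulla ∩ Zane ∩ Yosef: 08:35-08:45, 09:25-10:05, 14:50-15:30.
Xiulan ∩ Divya ∩ Ulla ∩ Zane ∩ Yosef ∩ Hamid: 08:35-08:45, 09:45-10:05, 14:50-15:30.
Xiulan ∩ Divya ∩ Ulla ∩ Zane ∩ Yosef ∩ Hamid ∩ Finn: 08:35-08:45, 09:45-09:50, 14:50-15:30.
Those are the intersection windows.
Summing the common windows: 10 + 5 + 40 = 55 minutes.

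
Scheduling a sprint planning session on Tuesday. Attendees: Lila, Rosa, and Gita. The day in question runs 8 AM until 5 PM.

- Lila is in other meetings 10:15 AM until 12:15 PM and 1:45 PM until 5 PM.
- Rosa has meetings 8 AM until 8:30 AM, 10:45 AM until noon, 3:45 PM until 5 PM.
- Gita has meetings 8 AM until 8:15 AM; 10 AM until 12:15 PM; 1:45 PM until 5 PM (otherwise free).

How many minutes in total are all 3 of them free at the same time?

Lila free: 08:00-10:15, 12:15-13:45 (invert busy blocks within the working day).
Rosa free: 08:30-10:45, 12:00-15:45 (invert busy blocks within the working day).
Gita free: 08:15-10:00, 12:15-13:45 (invert busy blocks within the working day).
Lila ∩ Rosa: 08:30-10:15, 12:15-13:45.
Lila ∩ Rosa ∩ Gita: 08:30-10:00, 12:15-13:45.
Those are the intersection windows.
Summing the common windows: 90 + 90 = 180 minutes.

180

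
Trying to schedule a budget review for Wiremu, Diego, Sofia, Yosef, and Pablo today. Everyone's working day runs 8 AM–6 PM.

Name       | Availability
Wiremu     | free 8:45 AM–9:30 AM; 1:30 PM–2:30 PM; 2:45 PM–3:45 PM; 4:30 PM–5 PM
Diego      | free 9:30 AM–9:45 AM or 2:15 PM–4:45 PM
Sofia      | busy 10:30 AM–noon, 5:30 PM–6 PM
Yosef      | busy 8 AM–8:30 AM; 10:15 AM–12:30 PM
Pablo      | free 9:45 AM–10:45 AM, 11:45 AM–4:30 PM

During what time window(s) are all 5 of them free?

14:15-14:30, 14:45-15:45

Wiremu free: 08:45-09:30, 13:30-14:30, 14:45-15:45, 16:30-17:00.
Diego free: 09:30-09:45, 14:15-16:45.
Sofia free: 08:00-10:30, 12:00-17:30 (invert busy blocks within the working day).
Yosef free: 08:30-10:15, 12:30-18:00 (invert busy blocks within the working day).
Pablo free: 09:45-10:45, 11:45-16:30.
Wiremu ∩ Diego: 14:15-14:30, 14:45-15:45, 16:30-16:45.
Wiremu ∩ Diego ∩ Sofia: 14:15-14:30, 14:45-15:45, 16:30-16:45.
Wiremu ∩ Diego ∩ Sofia ∩ Yosef: 14:15-14:30, 14:45-15:45, 16:30-16:45.
Wiremu ∩ Diego ∩ Sofia ∩ Yosef ∩ Pablo: 14:15-14:30, 14:45-15:45.
Those are the intersection windows.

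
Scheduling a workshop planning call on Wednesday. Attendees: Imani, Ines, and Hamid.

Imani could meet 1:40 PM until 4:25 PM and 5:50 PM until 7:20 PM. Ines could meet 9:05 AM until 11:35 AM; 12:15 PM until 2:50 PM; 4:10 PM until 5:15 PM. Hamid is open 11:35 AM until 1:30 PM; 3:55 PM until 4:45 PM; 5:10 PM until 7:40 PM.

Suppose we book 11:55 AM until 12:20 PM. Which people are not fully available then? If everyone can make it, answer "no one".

Imani: not fully free for 11:55-12:20. Ines: not fully free for 11:55-12:20. Hamid: free for 11:55-12:20.

Imani, Ines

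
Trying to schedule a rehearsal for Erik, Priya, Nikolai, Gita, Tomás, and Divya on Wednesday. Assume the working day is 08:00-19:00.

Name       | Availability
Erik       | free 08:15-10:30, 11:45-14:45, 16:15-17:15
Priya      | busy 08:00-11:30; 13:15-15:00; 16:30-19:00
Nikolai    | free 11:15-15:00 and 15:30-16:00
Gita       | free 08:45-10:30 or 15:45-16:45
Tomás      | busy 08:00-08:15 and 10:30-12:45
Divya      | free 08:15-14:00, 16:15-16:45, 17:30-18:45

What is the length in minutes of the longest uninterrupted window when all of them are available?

0

Erik free: 08:15-10:30, 11:45-14:45, 16:15-17:15.
Priya free: 11:30-13:15, 15:00-16:30 (invert busy blocks within the working day).
Nikolai free: 11:15-15:00, 15:30-16:00.
Gita free: 08:45-10:30, 15:45-16:45.
Tomás free: 08:15-10:30, 12:45-19:00 (invert busy blocks within the working day).
Divya free: 08:15-14:00, 16:15-16:45, 17:30-18:45.
Erik ∩ Priya: 11:45-13:15, 16:15-16:30.
Erik ∩ Priya ∩ Nikolai: 11:45-13:15.
Erik ∩ Priya ∩ Nikolai ∩ Gita: ∅.
Erik ∩ Priya ∩ Nikolai ∩ Gita ∩ Tomás: ∅.
Erik ∩ Priya ∩ Nikolai ∩ Gita ∩ Tomás ∩ Divya: ∅.
There is no time when everyone is free.
No common window exists, so the longest block is 0 minutes.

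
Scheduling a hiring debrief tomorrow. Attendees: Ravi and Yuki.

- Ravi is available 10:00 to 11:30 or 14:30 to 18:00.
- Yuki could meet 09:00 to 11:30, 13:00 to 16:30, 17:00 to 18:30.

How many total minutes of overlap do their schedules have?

Ravi ∩ Yuki: 10:00-11:30, 14:30-16:30, 17:00-18:00.
Summing the common windows: 90 + 120 + 60 = 270 minutes.

270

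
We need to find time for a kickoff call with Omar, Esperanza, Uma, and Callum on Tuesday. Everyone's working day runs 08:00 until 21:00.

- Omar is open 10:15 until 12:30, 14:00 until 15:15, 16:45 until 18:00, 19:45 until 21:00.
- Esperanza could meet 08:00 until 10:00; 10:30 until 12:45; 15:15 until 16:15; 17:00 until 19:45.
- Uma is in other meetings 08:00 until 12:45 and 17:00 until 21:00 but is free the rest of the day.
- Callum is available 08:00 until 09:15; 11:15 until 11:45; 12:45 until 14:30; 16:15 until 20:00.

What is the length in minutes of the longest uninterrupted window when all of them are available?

0

Omar free: 10:15-12:30, 14:00-15:15, 16:45-18:00, 19:45-21:00.
Esperanza free: 08:00-10:00, 10:30-12:45, 15:15-16:15, 17:00-19:45.
Uma free: 12:45-17:00 (invert busy blocks within the working day).
Callum free: 08:00-09:15, 11:15-11:45, 12:45-14:30, 16:15-20:00.
Omar ∩ Esperanza: 10:30-12:30, 17:00-18:00.
Omar ∩ Esperanza ∩ Uma: ∅.
Omar ∩ Esperanza ∩ Uma ∩ Callum: ∅.
There is no time when everyone is free.
No common window exists, so the longest block is 0 minutes.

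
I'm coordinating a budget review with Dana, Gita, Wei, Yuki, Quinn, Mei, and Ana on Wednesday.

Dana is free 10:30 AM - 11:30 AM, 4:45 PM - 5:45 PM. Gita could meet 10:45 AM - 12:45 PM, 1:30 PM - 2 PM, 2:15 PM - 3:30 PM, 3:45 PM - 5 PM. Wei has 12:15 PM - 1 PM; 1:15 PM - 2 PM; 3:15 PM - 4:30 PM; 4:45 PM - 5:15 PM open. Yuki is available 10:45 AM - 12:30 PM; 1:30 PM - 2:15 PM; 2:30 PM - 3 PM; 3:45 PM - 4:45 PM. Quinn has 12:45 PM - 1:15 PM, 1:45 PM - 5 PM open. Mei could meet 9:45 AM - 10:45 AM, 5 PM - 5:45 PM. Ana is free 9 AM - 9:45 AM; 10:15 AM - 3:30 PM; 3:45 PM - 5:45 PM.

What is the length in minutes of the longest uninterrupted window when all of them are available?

Dana ∩ Gita: 10:45-11:30, 16:45-17:00.
Dana ∩ Gita ∩ Wei: 16:45-17:00.
Dana ∩ Gita ∩ Wei ∩ Yuki: ∅.
Dana ∩ Gita ∩ Wei ∩ Yuki ∩ Quinn: ∅.
Dana ∩ Gita ∩ Wei ∩ Yuki ∩ Quinn ∩ Mei: ∅.
Dana ∩ Gita ∩ Wei ∩ Yuki ∩ Quinn ∩ Mei ∩ Ana: ∅.
There is no time when everyone is free.
No common window exists, so the longest block is 0 minutes.

0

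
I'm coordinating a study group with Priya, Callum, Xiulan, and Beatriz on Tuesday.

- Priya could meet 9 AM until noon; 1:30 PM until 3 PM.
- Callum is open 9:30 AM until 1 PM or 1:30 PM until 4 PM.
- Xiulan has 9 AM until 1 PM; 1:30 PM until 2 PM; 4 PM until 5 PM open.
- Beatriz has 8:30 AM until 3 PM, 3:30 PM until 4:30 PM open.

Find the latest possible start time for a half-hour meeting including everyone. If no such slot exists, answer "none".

Priya ∩ Callum: 09:30-12:00, 13:30-15:00.
Priya ∩ Callum ∩ Xiulan: 09:30-12:00, 13:30-14:00.
Priya ∩ Callum ∩ Xiulan ∩ Beatriz: 09:30-12:00, 13:30-14:00.
The last common window of at least 30 minutes is 13:30-14:00; a 30-minute meeting can start as late as 13:30 and still end by 14:00.

13:30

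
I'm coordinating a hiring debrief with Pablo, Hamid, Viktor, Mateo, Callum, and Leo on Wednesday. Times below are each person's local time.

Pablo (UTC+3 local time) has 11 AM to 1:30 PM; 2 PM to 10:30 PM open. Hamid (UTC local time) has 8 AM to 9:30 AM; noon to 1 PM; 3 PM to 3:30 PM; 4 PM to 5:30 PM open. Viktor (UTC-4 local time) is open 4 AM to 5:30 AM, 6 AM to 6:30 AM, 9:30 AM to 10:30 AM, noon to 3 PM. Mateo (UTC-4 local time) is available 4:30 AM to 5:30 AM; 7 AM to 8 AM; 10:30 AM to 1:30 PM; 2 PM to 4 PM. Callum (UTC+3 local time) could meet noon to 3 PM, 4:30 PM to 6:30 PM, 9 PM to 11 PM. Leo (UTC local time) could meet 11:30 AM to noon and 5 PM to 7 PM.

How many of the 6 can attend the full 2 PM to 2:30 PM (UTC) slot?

Pablo in UTC: 08:00-10:30, 11:00-19:30 (subtract 3h to convert from UTC+3).
Hamid in UTC: 08:00-09:30, 12:00-13:00, 15:00-15:30, 16:00-17:30.
Viktor in UTC: 08:00-09:30, 10:00-10:30, 13:30-14:30, 16:00-19:00 (add 4h to convert from UTC-4).
Mateo in UTC: 08:30-09:30, 11:00-12:00, 14:30-17:30, 18:00-20:00 (add 4h to convert from UTC-4).
Callum in UTC: 09:00-12:00, 13:30-15:30, 18:00-20:00 (subtract 3h to convert from UTC+3).
Leo in UTC: 11:30-12:00, 17:00-19:00.
Pablo, Viktor, and Callum can make the full 14:00-14:30 slot — that's 3.

3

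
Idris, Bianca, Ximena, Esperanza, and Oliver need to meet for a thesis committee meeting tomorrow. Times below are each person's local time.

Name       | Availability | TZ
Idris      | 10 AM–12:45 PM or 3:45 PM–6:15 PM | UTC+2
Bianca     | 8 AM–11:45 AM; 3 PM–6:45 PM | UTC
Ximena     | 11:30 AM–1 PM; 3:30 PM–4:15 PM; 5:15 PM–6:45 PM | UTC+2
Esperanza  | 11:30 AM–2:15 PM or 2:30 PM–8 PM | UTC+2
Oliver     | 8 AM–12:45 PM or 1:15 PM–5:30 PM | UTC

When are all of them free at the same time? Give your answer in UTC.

Idris in UTC: 08:00-10:45, 13:45-16:15 (subtract 2h to convert from UTC+2).
Bianca in UTC: 08:00-11:45, 15:00-18:45.
Ximena in UTC: 09:30-11:00, 13:30-14:15, 15:15-16:45 (subtract 2h to convert from UTC+2).
Esperanza in UTC: 09:30-12:15, 12:30-18:00 (subtract 2h to convert from UTC+2).
Oliver in UTC: 08:00-12:45, 13:15-17:30.
Idris ∩ Bianca: 08:00-10:45, 15:00-16:15.
Idris ∩ Bianca ∩ Ximena: 09:30-10:45, 15:15-16:15.
Idris ∩ Bianca ∩ Ximena ∩ Esperanza: 09:30-10:45, 15:15-16:15.
Idris ∩ Bianca ∩ Ximena ∩ Esperanza ∩ Oliver: 09:30-10:45, 15:15-16:15.
So the common availability across everyone is 09:30-10:45, 15:15-16:15.

09:30-10:45, 15:15-16:15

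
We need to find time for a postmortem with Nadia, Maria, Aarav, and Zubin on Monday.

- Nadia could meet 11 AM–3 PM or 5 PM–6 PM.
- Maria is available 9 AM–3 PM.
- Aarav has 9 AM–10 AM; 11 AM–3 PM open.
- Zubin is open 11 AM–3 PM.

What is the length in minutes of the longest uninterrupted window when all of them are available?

Nadia ∩ Maria: 11:00-15:00.
Nadia ∩ Maria ∩ Aarav: 11:00-15:00.
Nadia ∩ Maria ∩ Aarav ∩ Zubin: 11:00-15:00.
The longest is 11:00-15:00 at 240 minutes.

240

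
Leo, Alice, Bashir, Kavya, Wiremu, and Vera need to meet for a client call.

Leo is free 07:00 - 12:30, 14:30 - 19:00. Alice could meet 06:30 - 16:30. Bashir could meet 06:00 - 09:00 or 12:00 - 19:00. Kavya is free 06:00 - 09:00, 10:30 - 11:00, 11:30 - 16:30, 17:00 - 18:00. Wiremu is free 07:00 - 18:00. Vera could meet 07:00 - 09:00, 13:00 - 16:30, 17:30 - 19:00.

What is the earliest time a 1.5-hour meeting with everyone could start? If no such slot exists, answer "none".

07:00

Leo ∩ Alice: 07:00-12:30, 14:30-16:30.
Leo ∩ Alice ∩ Bashir: 07:00-09:00, 12:00-12:30, 14:30-16:30.
Leo ∩ Alice ∩ Bashir ∩ Kavya: 07:00-09:00, 12:00-12:30, 14:30-16:30.
Leo ∩ Alice ∩ Bashir ∩ Kavya ∩ Wiremu: 07:00-09:00, 12:00-12:30, 14:30-16:30.
Leo ∩ Alice ∩ Bashir ∩ Kavya ∩ Wiremu ∩ Vera: 07:00-09:00, 14:30-16:30.
So the common availability across everyone is 07:00-09:00, 14:30-16:30.
The first common window of at least 90 minutes is 07:00-09:00, so the earliest start is 07:00.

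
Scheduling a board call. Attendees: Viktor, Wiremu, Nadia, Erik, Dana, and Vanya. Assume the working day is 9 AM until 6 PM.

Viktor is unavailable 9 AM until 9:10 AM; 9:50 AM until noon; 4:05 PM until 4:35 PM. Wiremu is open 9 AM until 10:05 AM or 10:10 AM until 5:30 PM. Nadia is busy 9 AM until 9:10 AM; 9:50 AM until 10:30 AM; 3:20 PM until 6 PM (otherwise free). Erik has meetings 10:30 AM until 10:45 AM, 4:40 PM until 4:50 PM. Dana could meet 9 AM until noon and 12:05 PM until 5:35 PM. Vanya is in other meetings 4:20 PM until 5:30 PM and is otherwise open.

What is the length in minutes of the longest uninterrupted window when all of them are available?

Viktor free: 09:10-09:50, 12:00-16:05, 16:35-18:00 (invert busy blocks within the working day).
Wiremu free: 09:00-10:05, 10:10-17:30.
Nadia free: 09:10-09:50, 10:30-15:20 (invert busy blocks within the working day).
Erik free: 09:00-10:30, 10:45-16:40, 16:50-18:00 (invert busy blocks within the working day).
Dana free: 09:00-12:00, 12:05-17:35.
Vanya free: 09:00-16:20, 17:30-18:00 (invert busy blocks within the working day).
Viktor ∩ Wiremu: 09:10-09:50, 12:00-16:05, 16:35-17:30.
Viktor ∩ Wiremu ∩ Nadia: 09:10-09:50, 12:00-15:20.
Viktor ∩ Wiremu ∩ Nadia ∩ Erik: 09:10-09:50, 12:00-15:20.
Viktor ∩ Wiremu ∩ Nadia ∩ Erik ∩ Dana: 09:10-09:50, 12:05-15:20.
Viktor ∩ Wiremu ∩ Nadia ∩ Erik ∩ Dana ∩ Vanya: 09:10-09:50, 12:05-15:20.
So the common availability across everyone is 09:10-09:50, 12:05-15:20.
The longest is 12:05-15:20 at 195 minutes.

195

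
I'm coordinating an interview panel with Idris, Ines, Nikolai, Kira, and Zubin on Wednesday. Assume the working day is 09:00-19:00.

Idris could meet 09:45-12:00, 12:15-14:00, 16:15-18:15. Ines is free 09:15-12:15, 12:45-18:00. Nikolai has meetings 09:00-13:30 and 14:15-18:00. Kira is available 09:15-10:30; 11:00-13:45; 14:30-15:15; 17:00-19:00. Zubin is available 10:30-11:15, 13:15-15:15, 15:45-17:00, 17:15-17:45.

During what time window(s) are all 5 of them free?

13:30-13:45

Idris free: 09:45-12:00, 12:15-14:00, 16:15-18:15.
Ines free: 09:15-12:15, 12:45-18:00.
Nikolai free: 13:30-14:15, 18:00-19:00 (invert busy blocks within the working day).
Kira free: 09:15-10:30, 11:00-13:45, 14:30-15:15, 17:00-19:00.
Zubin free: 10:30-11:15, 13:15-15:15, 15:45-17:00, 17:15-17:45.
Idris ∩ Ines: 09:45-12:00, 12:45-14:00, 16:15-18:00.
Idris ∩ Ines ∩ Nikolai: 13:30-14:00.
Idris ∩ Ines ∩ Nikolai ∩ Kira: 13:30-13:45.
Idris ∩ Ines ∩ Nikolai ∩ Kira ∩ Zubin: 13:30-13:45.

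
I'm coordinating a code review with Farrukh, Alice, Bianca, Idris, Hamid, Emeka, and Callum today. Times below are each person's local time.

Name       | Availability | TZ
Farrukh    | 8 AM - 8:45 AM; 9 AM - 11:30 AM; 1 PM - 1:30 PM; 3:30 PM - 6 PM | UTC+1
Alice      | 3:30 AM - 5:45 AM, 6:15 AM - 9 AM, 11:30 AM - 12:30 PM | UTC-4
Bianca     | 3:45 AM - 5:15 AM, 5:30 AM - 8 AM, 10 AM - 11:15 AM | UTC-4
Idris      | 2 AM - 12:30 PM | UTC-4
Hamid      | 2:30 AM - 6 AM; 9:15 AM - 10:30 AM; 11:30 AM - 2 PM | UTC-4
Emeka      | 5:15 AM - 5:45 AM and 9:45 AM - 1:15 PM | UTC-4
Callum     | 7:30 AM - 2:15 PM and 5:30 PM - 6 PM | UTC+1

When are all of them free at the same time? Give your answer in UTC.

Farrukh in UTC: 07:00-07:45, 08:00-10:30, 12:00-12:30, 14:30-17:00 (subtract 1h to convert from UTC+1).
Alice in UTC: 07:30-09:45, 10:15-13:00, 15:30-16:30 (add 4h to convert from UTC-4).
Bianca in UTC: 07:45-09:15, 09:30-12:00, 14:00-15:15 (add 4h to convert from UTC-4).
Idris in UTC: 06:00-16:30 (add 4h to convert from UTC-4).
Hamid in UTC: 06:30-10:00, 13:15-14:30, 15:30-18:00 (add 4h to convert from UTC-4).
Emeka in UTC: 09:15-09:45, 13:45-17:15 (add 4h to convert from UTC-4).
Callum in UTC: 06:30-13:15, 16:30-17:00 (subtract 1h to convert from UTC+1).
Farrukh ∩ Alice: 07:30-07:45, 08:00-09:45, 10:15-10:30, 12:00-12:30, 15:30-16:30.
Farrukh ∩ Alice ∩ Bianca: 08:00-09:15, 09:30-09:45, 10:15-10:30.
Farrukh ∩ Alice ∩ Bianca ∩ Idris: 08:00-09:15, 09:30-09:45, 10:15-10:30.
Farrukh ∩ Alice ∩ Bianca ∩ Idris ∩ Hamid: 08:00-09:15, 09:30-09:45.
Farrukh ∩ Alice ∩ Bianca ∩ Idris ∩ Hamid ∩ Emeka: 09:30-09:45.
Farrukh ∩ Alice ∩ Bianca ∩ Idris ∩ Hamid ∩ Emeka ∩ Callum: 09:30-09:45.

09:30-09:45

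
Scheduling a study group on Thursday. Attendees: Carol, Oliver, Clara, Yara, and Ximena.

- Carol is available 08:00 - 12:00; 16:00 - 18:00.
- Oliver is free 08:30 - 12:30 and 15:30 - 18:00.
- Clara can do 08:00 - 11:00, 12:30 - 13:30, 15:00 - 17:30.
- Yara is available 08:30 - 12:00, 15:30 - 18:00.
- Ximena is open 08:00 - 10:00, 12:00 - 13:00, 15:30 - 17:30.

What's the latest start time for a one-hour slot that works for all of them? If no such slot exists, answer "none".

16:30

Carol ∩ Oliver: 08:30-12:00, 16:00-18:00.
Carol ∩ Oliver ∩ Clara: 08:30-11:00, 16:00-17:30.
Carol ∩ Oliver ∩ Clara ∩ Yara: 08:30-11:00, 16:00-17:30.
Carol ∩ Oliver ∩ Clara ∩ Yara ∩ Ximena: 08:30-10:00, 16:00-17:30.
The last common window of at least 60 minutes is 16:00-17:30; a 60-minute meeting can start as late as 16:30 and still end by 17:30.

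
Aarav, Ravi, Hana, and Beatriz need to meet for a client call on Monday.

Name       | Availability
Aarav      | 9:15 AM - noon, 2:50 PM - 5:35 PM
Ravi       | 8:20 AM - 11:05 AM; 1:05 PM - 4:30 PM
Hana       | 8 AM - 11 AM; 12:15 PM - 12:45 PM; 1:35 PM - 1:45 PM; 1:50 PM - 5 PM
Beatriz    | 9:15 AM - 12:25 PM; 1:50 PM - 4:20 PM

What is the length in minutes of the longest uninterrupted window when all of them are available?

105

Aarav ∩ Ravi: 09:15-11:05, 14:50-16:30.
Aarav ∩ Ravi ∩ Hana: 09:15-11:00, 14:50-16:30.
Aarav ∩ Ravi ∩ Hana ∩ Beatriz: 09:15-11:00, 14:50-16:20.
The longest is 09:15-11:00 at 105 minutes.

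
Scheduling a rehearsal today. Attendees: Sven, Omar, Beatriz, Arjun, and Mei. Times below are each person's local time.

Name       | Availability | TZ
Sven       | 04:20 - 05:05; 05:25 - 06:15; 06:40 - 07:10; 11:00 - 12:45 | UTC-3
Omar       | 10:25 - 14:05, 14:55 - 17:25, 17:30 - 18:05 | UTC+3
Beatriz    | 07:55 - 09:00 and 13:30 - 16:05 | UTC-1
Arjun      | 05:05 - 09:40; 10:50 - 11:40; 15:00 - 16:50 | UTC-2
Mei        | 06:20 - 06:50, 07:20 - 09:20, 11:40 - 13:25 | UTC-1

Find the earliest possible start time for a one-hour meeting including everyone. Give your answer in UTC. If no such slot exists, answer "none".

Sven in UTC: 07:20-08:05, 08:25-09:15, 09:40-10:10, 14:00-15:45 (add 3h to convert from UTC-3).
Omar in UTC: 07:25-11:05, 11:55-14:25, 14:30-15:05 (subtract 3h to convert from UTC+3).
Beatriz in UTC: 08:55-10:00, 14:30-17:05 (add 1h to convert from UTC-1).
Arjun in UTC: 07:05-11:40, 12:50-13:40, 17:00-18:50 (add 2h to convert from UTC-2).
Mei in UTC: 07:20-07:50, 08:20-10:20, 12:40-14:25 (add 1h to convert from UTC-1).
Sven ∩ Omar: 07:25-08:05, 08:25-09:15, 09:40-10:10, 14:00-14:25, 14:30-15:05.
Sven ∩ Omar ∩ Beatriz: 08:55-09:15, 09:40-10:00, 14:30-15:05.
Sven ∩ Omar ∩ Beatriz ∩ Arjun: 08:55-09:15, 09:40-10:00.
Sven ∩ Omar ∩ Beatriz ∩ Arjun ∩ Mei: 08:55-09:15, 09:40-10:00.
No common window is at least 60 minutes long.

none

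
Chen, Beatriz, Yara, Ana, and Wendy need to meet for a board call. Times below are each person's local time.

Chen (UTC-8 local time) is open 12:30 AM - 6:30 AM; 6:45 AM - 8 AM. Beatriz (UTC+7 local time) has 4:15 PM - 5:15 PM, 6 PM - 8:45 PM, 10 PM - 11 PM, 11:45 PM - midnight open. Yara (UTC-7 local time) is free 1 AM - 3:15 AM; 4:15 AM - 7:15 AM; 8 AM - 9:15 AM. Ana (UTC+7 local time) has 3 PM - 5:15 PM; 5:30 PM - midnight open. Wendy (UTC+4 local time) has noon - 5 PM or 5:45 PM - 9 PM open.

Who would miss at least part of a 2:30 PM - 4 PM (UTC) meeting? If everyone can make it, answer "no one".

Chen in UTC: 08:30-14:30, 14:45-16:00 (add 8h to convert from UTC-8).
Beatriz in UTC: 09:15-10:15, 11:00-13:45, 15:00-16:00, 16:45-17:00 (subtract 7h to convert from UTC+7).
Yara in UTC: 08:00-10:15, 11:15-14:15, 15:00-16:15 (add 7h to convert from UTC-7).
Ana in UTC: 08:00-10:15, 10:30-17:00 (subtract 7h to convert from UTC+7).
Wendy in UTC: 08:00-13:00, 13:45-17:00 (subtract 4h to convert from UTC+4).
Chen: not fully free for 14:30-16:00. Beatriz: not fully free for 14:30-16:00. Yara: not fully free for 14:30-16:00. Ana: free for 14:30-16:00. Wendy: free for 14:30-16:00.

Beatriz, Chen, Yara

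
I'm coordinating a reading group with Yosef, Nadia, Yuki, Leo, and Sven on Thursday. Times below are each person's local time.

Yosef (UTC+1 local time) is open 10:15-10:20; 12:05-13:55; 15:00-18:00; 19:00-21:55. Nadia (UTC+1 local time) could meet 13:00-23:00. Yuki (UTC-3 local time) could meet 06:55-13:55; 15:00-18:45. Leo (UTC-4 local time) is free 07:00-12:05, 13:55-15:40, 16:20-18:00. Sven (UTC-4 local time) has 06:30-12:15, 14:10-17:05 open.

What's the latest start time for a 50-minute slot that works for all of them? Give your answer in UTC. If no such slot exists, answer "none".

Yosef in UTC: 09:15-09:20, 11:05-12:55, 14:00-17:00, 18:00-20:55 (subtract 1h to convert from UTC+1).
Nadia in UTC: 12:00-22:00 (subtract 1h to convert from UTC+1).
Yuki in UTC: 09:55-16:55, 18:00-21:45 (add 3h to convert from UTC-3).
Leo in UTC: 11:00-16:05, 17:55-19:40, 20:20-22:00 (add 4h to convert from UTC-4).
Sven in UTC: 10:30-16:15, 18:10-21:05 (add 4h to convert from UTC-4).
Yosef ∩ Nadia: 12:00-12:55, 14:00-17:00, 18:00-20:55.
Yosef ∩ Nadia ∩ Yuki: 12:00-12:55, 14:00-16:55, 18:00-20:55.
Yosef ∩ Nadia ∩ Yuki ∩ Leo: 12:00-12:55, 14:00-16:05, 18:00-19:40, 20:20-20:55.
Yosef ∩ Nadia ∩ Yuki ∩ Leo ∩ Sven: 12:00-12:55, 14:00-16:05, 18:10-19:40, 20:20-20:55.
The last common window of at least 50 minutes is 18:10-19:40; a 50-minute meeting can start as late as 18:50 and still end by 19:40.

18:50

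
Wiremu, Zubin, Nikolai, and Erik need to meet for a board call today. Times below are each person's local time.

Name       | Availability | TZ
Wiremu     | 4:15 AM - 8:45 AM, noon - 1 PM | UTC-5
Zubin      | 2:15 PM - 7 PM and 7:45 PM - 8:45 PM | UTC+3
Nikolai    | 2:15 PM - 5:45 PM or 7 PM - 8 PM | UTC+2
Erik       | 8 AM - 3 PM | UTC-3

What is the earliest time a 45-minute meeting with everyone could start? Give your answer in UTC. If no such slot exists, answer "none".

Wiremu in UTC: 09:15-13:45, 17:00-18:00 (add 5h to convert from UTC-5).
Zubin in UTC: 11:15-16:00, 16:45-17:45 (subtract 3h to convert from UTC+3).
Nikolai in UTC: 12:15-15:45, 17:00-18:00 (subtract 2h to convert from UTC+2).
Erik in UTC: 11:00-18:00 (add 3h to convert from UTC-3).
Wiremu ∩ Zubin: 11:15-13:45, 17:00-17:45.
Wiremu ∩ Zubin ∩ Nikolai: 12:15-13:45, 17:00-17:45.
Wiremu ∩ Zubin ∩ Nikolai ∩ Erik: 12:15-13:45, 17:00-17:45.
The first common window of at least 45 minutes is 12:15-13:45, so the earliest start is 12:15.

12:15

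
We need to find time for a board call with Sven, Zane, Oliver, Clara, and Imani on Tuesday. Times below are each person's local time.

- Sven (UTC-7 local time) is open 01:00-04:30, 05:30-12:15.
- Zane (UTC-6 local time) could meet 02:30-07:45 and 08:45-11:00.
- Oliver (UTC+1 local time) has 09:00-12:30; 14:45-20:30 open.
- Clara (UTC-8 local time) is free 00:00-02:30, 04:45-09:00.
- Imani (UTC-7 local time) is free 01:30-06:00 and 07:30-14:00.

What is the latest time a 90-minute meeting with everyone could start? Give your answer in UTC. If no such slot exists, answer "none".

Sven in UTC: 08:00-11:30, 12:30-19:15 (add 7h to convert from UTC-7).
Zane in UTC: 08:30-13:45, 14:45-17:00 (add 6h to convert from UTC-6).
Oliver in UTC: 08:00-11:30, 13:45-19:30 (subtract 1h to convert from UTC+1).
Clara in UTC: 08:00-10:30, 12:45-17:00 (add 8h to convert from UTC-8).
Imani in UTC: 08:30-13:00, 14:30-21:00 (add 7h to convert from UTC-7).
Sven ∩ Zane: 08:30-11:30, 12:30-13:45, 14:45-17:00.
Sven ∩ Zane ∩ Oliver: 08:30-11:30, 14:45-17:00.
Sven ∩ Zane ∩ Oliver ∩ Clara: 08:30-10:30, 14:45-17:00.
Sven ∩ Zane ∩ Oliver ∩ Clara ∩ Imani: 08:30-10:30, 14:45-17:00.
The last common window of at least 90 minutes is 14:45-17:00; a 90-minute meeting can start as late as 15:30 and still end by 17:00.

15:30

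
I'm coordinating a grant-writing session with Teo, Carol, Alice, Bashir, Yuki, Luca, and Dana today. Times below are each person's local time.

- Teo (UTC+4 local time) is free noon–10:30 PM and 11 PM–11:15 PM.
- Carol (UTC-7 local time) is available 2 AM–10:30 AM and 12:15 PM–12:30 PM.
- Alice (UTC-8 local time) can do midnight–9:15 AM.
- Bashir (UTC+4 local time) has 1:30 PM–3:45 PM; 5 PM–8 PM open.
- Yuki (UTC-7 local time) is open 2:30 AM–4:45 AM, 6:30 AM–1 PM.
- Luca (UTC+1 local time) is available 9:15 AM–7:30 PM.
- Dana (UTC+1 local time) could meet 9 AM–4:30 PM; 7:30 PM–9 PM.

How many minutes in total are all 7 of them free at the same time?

Teo in UTC: 08:00-18:30, 19:00-19:15 (subtract 4h to convert from UTC+4).
Carol in UTC: 09:00-17:30, 19:15-19:30 (add 7h to convert from UTC-7).
Alice in UTC: 08:00-17:15 (add 8h to convert from UTC-8).
Bashir in UTC: 09:30-11:45, 13:00-16:00 (subtract 4h to convert from UTC+4).
Yuki in UTC: 09:30-11:45, 13:30-20:00 (add 7h to convert from UTC-7).
Luca in UTC: 08:15-18:30 (subtract 1h to convert from UTC+1).
Dana in UTC: 08:00-15:30, 18:30-20:00 (subtract 1h to convert from UTC+1).
Teo ∩ Carol: 09:00-17:30.
Teo ∩ Carol ∩ Alice: 09:00-17:15.
Teo ∩ Carol ∩ Alice ∩ Bashir: 09:30-11:45, 13:00-16:00.
Teo ∩ Carol ∩ Alice ∩ Bashir ∩ Yuki: 09:30-11:45, 13:30-16:00.
Teo ∩ Carol ∩ Alice ∩ Bashir ∩ Yuki ∩ Luca: 09:30-11:45, 13:30-16:00.
Teo ∩ Carol ∩ Alice ∩ Bashir ∩ Yuki ∩ Luca ∩ Dana: 09:30-11:45, 13:30-15:30.
Those are the intersection windows.
Summing the common windows: 135 + 120 = 255 minutes.

255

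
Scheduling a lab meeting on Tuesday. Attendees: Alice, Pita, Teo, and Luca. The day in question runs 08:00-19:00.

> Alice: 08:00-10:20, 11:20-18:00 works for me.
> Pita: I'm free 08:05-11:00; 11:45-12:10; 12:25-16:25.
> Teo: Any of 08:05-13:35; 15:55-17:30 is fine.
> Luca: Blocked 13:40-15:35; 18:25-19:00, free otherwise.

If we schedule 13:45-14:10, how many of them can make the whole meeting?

2

Alice free: 08:00-10:20, 11:20-18:00.
Pita free: 08:05-11:00, 11:45-12:10, 12:25-16:25.
Teo free: 08:05-13:35, 15:55-17:30.
Luca free: 08:00-13:40, 15:35-18:25 (invert busy blocks within the working day).
Alice and Pita can make the full 13:45-14:10 slot — that's 2.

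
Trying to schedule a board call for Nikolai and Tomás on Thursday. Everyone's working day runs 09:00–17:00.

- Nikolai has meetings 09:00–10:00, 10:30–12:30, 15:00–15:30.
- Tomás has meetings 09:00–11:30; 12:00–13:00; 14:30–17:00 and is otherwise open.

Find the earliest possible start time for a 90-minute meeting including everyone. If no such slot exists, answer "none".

Nikolai free: 10:00-10:30, 12:30-15:00, 15:30-17:00 (invert busy blocks within the working day).
Tomás free: 11:30-12:00, 13:00-14:30 (invert busy blocks within the working day).
Nikolai ∩ Tomás: 13:00-14:30.
The first common window of at least 90 minutes is 13:00-14:30, so the earliest start is 13:00.

13:00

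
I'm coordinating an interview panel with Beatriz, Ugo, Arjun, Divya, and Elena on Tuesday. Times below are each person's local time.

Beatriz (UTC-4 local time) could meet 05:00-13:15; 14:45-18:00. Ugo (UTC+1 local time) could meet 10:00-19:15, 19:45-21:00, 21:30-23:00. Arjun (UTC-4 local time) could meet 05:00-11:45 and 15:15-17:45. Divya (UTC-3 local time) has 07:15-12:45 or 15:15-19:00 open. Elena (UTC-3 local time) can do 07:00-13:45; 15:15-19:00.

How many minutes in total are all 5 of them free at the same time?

450

Beatriz in UTC: 09:00-17:15, 18:45-22:00 (add 4h to convert from UTC-4).
Ugo in UTC: 09:00-18:15, 18:45-20:00, 20:30-22:00 (subtract 1h to convert from UTC+1).
Arjun in UTC: 09:00-15:45, 19:15-21:45 (add 4h to convert from UTC-4).
Divya in UTC: 10:15-15:45, 18:15-22:00 (add 3h to convert from UTC-3).
Elena in UTC: 10:00-16:45, 18:15-22:00 (add 3h to convert from UTC-3).
Beatriz ∩ Ugo: 09:00-17:15, 18:45-20:00, 20:30-22:00.
Beatriz ∩ Ugo ∩ Arjun: 09:00-15:45, 19:15-20:00, 20:30-21:45.
Beatriz ∩ Ugo ∩ Arjun ∩ Divya: 10:15-15:45, 19:15-20:00, 20:30-21:45.
Beatriz ∩ Ugo ∩ Arjun ∩ Divya ∩ Elena: 10:15-15:45, 19:15-20:00, 20:30-21:45.
Summing the common windows: 330 + 45 + 75 = 450 minutes.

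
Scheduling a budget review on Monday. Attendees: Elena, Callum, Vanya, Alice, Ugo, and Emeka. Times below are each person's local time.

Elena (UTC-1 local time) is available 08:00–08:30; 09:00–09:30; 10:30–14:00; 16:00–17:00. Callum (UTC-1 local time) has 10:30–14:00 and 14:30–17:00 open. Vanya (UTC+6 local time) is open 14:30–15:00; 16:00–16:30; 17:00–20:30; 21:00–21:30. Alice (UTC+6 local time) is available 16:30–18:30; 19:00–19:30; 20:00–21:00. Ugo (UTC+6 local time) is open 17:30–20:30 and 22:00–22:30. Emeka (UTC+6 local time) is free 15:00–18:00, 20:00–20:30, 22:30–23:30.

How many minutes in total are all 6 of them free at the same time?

Elena in UTC: 09:00-09:30, 10:00-10:30, 11:30-15:00, 17:00-18:00 (add 1h to convert from UTC-1).
Callum in UTC: 11:30-15:00, 15:30-18:00 (add 1h to convert from UTC-1).
Vanya in UTC: 08:30-09:00, 10:00-10:30, 11:00-14:30, 15:00-15:30 (subtract 6h to convert from UTC+6).
Alice in UTC: 10:30-12:30, 13:00-13:30, 14:00-15:00 (subtract 6h to convert from UTC+6).
Ugo in UTC: 11:30-14:30, 16:00-16:30 (subtract 6h to convert from UTC+6).
Emeka in UTC: 09:00-12:00, 14:00-14:30, 16:30-17:30 (subtract 6h to convert from UTC+6).
Elena ∩ Callum: 11:30-15:00, 17:00-18:00.
Elena ∩ Callum ∩ Vanya: 11:30-14:30.
Elena ∩ Callum ∩ Vanya ∩ Alice: 11:30-12:30, 13:00-13:30, 14:00-14:30.
Elena ∩ Callum ∩ Vanya ∩ Alice ∩ Ugo: 11:30-12:30, 13:00-13:30, 14:00-14:30.
Elena ∩ Callum ∩ Vanya ∩ Alice ∩ Ugo ∩ Emeka: 11:30-12:00, 14:00-14:30.
Summing the common windows: 30 + 30 = 60 minutes.

60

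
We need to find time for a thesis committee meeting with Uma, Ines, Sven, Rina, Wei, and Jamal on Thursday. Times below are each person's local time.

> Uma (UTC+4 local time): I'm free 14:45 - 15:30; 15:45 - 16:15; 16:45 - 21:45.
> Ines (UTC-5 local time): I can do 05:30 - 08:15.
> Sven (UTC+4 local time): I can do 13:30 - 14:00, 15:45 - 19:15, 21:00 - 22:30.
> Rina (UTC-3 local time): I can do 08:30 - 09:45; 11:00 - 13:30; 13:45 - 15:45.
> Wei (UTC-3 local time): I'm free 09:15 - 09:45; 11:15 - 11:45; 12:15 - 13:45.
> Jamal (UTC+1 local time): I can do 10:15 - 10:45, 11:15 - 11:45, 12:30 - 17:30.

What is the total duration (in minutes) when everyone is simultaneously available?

Uma in UTC: 10:45-11:30, 11:45-12:15, 12:45-17:45 (subtract 4h to convert from UTC+4).
Ines in UTC: 10:30-13:15 (add 5h to convert from UTC-5).
Sven in UTC: 09:30-10:00, 11:45-15:15, 17:00-18:30 (subtract 4h to convert from UTC+4).
Rina in UTC: 11:30-12:45, 14:00-16:30, 16:45-18:45 (add 3h to convert from UTC-3).
Wei in UTC: 12:15-12:45, 14:15-14:45, 15:15-16:45 (add 3h to convert from UTC-3).
Jamal in UTC: 09:15-09:45, 10:15-10:45, 11:30-16:30 (subtract 1h to convert from UTC+1).
Uma ∩ Ines: 10:45-11:30, 11:45-12:15, 12:45-13:15.
Uma ∩ Ines ∩ Sven: 11:45-12:15, 12:45-13:15.
Uma ∩ Ines ∩ Sven ∩ Rina: 11:45-12:15.
Uma ∩ Ines ∩ Sven ∩ Rina ∩ Wei: ∅.
Uma ∩ Ines ∩ Sven ∩ Rina ∩ Wei ∩ Jamal: ∅.
There is no time when everyone is free.
There is no common window, so the total is 0 minutes.

0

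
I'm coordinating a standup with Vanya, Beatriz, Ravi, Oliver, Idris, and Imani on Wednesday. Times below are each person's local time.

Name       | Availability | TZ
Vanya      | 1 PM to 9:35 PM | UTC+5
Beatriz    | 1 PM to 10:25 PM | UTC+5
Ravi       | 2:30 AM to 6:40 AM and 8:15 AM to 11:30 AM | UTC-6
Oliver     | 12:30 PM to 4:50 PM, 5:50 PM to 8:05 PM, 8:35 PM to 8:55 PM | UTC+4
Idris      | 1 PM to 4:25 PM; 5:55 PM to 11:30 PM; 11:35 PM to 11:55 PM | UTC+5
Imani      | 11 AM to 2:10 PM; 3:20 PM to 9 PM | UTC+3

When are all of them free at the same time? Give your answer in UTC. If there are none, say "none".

08:30-11:10, 14:15-16:05

Vanya in UTC: 08:00-16:35 (subtract 5h to convert from UTC+5).
Beatriz in UTC: 08:00-17:25 (subtract 5h to convert from UTC+5).
Ravi in UTC: 08:30-12:40, 14:15-17:30 (add 6h to convert from UTC-6).
Oliver in UTC: 08:30-12:50, 13:50-16:05, 16:35-16:55 (subtract 4h to convert from UTC+4).
Idris in UTC: 08:00-11:25, 12:55-18:30, 18:35-18:55 (subtract 5h to convert from UTC+5).
Imani in UTC: 08:00-11:10, 12:20-18:00 (subtract 3h to convert from UTC+3).
Vanya ∩ Beatriz: 08:00-16:35.
Vanya ∩ Beatriz ∩ Ravi: 08:30-12:40, 14:15-16:35.
Vanya ∩ Beatriz ∩ Ravi ∩ Oliver: 08:30-12:40, 14:15-16:05.
Vanya ∩ Beatriz ∩ Ravi ∩ Oliver ∩ Idris: 08:30-11:25, 14:15-16:05.
Vanya ∩ Beatriz ∩ Ravi ∩ Oliver ∩ Idris ∩ Imani: 08:30-11:10, 14:15-16:05.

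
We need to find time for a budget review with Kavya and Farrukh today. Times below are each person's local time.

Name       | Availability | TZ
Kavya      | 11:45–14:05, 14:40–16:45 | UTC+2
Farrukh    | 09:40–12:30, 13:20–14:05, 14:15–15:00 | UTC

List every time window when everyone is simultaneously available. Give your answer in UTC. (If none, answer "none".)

Kavya in UTC: 09:45-12:05, 12:40-14:45 (subtract 2h to convert from UTC+2).
Farrukh in UTC: 09:40-12:30, 13:20-14:05, 14:15-15:00.
Kavya ∩ Farrukh: 09:45-12:05, 13:20-14:05, 14:15-14:45.

09:45-12:05, 13:20-14:05, 14:15-14:45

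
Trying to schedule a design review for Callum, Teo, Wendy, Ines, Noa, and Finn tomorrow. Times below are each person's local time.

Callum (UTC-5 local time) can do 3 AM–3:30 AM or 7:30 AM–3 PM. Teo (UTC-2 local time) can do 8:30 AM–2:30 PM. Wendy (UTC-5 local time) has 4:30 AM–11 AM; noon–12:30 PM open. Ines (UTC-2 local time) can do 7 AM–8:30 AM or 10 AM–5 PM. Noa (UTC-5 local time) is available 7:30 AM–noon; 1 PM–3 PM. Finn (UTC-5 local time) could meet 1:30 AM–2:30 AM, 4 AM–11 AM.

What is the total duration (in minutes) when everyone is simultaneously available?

Callum in UTC: 08:00-08:30, 12:30-20:00 (add 5h to convert from UTC-5).
Teo in UTC: 10:30-16:30 (add 2h to convert from UTC-2).
Wendy in UTC: 09:30-16:00, 17:00-17:30 (add 5h to convert from UTC-5).
Ines in UTC: 09:00-10:30, 12:00-19:00 (add 2h to convert from UTC-2).
Noa in UTC: 12:30-17:00, 18:00-20:00 (add 5h to convert from UTC-5).
Finn in UTC: 06:30-07:30, 09:00-16:00 (add 5h to convert from UTC-5).
Callum ∩ Teo: 12:30-16:30.
Callum ∩ Teo ∩ Wendy: 12:30-16:00.
Callum ∩ Teo ∩ Wendy ∩ Ines: 12:30-16:00.
Callum ∩ Teo ∩ Wendy ∩ Ines ∩ Noa: 12:30-16:00.
Callum ∩ Teo ∩ Wendy ∩ Ines ∩ Noa ∩ Finn: 12:30-16:00.
That's a single block of 210 minutes.

210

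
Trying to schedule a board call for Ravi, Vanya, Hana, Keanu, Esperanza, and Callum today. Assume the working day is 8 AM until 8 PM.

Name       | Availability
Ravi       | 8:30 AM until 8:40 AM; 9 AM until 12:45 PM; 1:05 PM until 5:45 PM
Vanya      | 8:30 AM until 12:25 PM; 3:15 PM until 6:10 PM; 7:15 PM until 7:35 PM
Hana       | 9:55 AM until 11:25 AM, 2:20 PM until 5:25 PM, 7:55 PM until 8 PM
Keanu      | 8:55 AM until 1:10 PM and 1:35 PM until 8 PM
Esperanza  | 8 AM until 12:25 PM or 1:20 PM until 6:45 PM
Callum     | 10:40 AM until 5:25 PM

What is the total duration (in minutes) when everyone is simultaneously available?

175

Ravi ∩ Vanya: 08:30-08:40, 09:00-12:25, 15:15-17:45.
Ravi ∩ Vanya ∩ Hana: 09:55-11:25, 15:15-17:25.
Ravi ∩ Vanya ∩ Hana ∩ Keanu: 09:55-11:25, 15:15-17:25.
Ravi ∩ Vanya ∩ Hana ∩ Keanu ∩ Esperanza: 09:55-11:25, 15:15-17:25.
Ravi ∩ Vanya ∩ Hana ∩ Keanu ∩ Esperanza ∩ Callum: 10:40-11:25, 15:15-17:25.
So the common availability across everyone is 10:40-11:25, 15:15-17:25.
Summing the common windows: 45 + 130 = 175 minutes.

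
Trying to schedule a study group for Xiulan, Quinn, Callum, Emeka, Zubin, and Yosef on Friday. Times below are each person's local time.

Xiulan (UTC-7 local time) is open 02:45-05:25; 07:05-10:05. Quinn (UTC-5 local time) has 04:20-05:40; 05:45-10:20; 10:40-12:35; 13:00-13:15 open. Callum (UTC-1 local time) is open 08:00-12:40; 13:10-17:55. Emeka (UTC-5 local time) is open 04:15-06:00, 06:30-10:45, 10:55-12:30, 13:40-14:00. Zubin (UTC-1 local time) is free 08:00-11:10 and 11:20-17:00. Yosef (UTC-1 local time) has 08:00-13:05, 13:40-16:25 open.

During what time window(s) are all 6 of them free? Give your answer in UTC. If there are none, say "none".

09:45-10:40, 10:45-11:00, 11:30-12:10, 12:20-12:25, 14:40-15:20, 15:40-15:45, 15:55-17:05

Xiulan in UTC: 09:45-12:25, 14:05-17:05 (add 7h to convert from UTC-7).
Quinn in UTC: 09:20-10:40, 10:45-15:20, 15:40-17:35, 18:00-18:15 (add 5h to convert from UTC-5).
Callum in UTC: 09:00-13:40, 14:10-18:55 (add 1h to convert from UTC-1).
Emeka in UTC: 09:15-11:00, 11:30-15:45, 15:55-17:30, 18:40-19:00 (add 5h to convert from UTC-5).
Zubin in UTC: 09:00-12:10, 12:20-18:00 (add 1h to convert from UTC-1).
Yosef in UTC: 09:00-14:05, 14:40-17:25 (add 1h to convert from UTC-1).
Xiulan ∩ Quinn: 09:45-10:40, 10:45-12:25, 14:05-15:20, 15:40-17:05.
Xiulan ∩ Quinn ∩ Callum: 09:45-10:40, 10:45-12:25, 14:10-15:20, 15:40-17:05.
Xiulan ∩ Quinn ∩ Callum ∩ Emeka: 09:45-10:40, 10:45-11:00, 11:30-12:25, 14:10-15:20, 15:40-15:45, 15:55-17:05.
Xiulan ∩ Quinn ∩ Callum ∩ Emeka ∩ Zubin: 09:45-10:40, 10:45-11:00, 11:30-12:10, 12:20-12:25, 14:10-15:20, 15:40-15:45, 15:55-17:05.
Xiulan ∩ Quinn ∩ Callum ∩ Emeka ∩ Zubin ∩ Yosef: 09:45-10:40, 10:45-11:00, 11:30-12:10, 12:20-12:25, 14:40-15:20, 15:40-15:45, 15:55-17:05.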